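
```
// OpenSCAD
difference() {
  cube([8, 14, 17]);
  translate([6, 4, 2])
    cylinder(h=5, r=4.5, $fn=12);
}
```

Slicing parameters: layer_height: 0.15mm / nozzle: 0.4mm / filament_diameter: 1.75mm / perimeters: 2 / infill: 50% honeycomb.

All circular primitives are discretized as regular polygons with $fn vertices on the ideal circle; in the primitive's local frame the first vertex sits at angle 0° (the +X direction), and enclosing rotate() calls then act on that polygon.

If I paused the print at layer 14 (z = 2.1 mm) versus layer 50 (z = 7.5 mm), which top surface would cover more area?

layer 50 (z = 7.5 mm)

Layer 14 (z = 2.1): the cube (footprint 8×14) is included at this height (area 112.00 mm²); the r=4.5 cylinder at (6, 4) contributes a regular 12-gon of circumradius 4.5 (area = (12/2)·4.500²·sin(360°/12) = 60.75 mm²); After the difference (first − rest): starting from the 8×14 cube (112.00 mm²), the r=4.5 cylinder at (6, 4) partially overlaps it — only the 46.37 mm² overlap (of its 60.75 mm²) is removed, clipping the outline — area = 65.63 mm². So its area = 65.63 mm². Layer 50 (z = 7.5): the cube is present — its section is the full 8×14 rectangle (area 112.00 mm²); the cylinder at (6, 4) does not reach this height (z outside [2, 7]); Taking the first minus the rest: none of the subtracted shapes is present at this height, so the 8×14 cube is unchanged — area = 112.00 mm². So its area = 112.00 mm². Layer 50 is larger (112.00 vs 65.63 mm²).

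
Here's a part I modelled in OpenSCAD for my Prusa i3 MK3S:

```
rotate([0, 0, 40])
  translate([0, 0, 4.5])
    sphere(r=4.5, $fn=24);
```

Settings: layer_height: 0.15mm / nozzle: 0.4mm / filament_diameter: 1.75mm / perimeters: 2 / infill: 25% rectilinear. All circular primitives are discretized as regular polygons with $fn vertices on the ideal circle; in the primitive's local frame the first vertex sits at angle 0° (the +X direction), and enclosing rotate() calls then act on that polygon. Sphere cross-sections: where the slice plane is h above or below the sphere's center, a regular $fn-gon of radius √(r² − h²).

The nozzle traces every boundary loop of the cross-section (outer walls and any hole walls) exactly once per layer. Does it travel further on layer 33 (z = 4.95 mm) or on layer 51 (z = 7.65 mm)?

layer 33 (z = 4.95 mm)

Layer 33 (z = 4.95): the sphere: section is a regular 24-gon, circumradius = √(r²−h²) = √(4.5²−0.45²) = 4.477 (perimeter = 2·24·4.477·sin(180°/24) = 28.05 mm); (whole slice rotated 40° about Z — lengths, areas and connectivity unchanged). So its perimeter = 28.05 mm. Layer 51 (z = 7.65): the sphere: section is a regular 24-gon, circumradius = √(r²−h²) = √(4.5²−3.15²) = 3.214 (perimeter = 2·24·3.214·sin(180°/24) = 20.13 mm); (whole slice rotated 40° about Z — lengths, areas and connectivity unchanged). So its perimeter = 20.13 mm. Layer 33 is larger (28.05 vs 20.13 mm).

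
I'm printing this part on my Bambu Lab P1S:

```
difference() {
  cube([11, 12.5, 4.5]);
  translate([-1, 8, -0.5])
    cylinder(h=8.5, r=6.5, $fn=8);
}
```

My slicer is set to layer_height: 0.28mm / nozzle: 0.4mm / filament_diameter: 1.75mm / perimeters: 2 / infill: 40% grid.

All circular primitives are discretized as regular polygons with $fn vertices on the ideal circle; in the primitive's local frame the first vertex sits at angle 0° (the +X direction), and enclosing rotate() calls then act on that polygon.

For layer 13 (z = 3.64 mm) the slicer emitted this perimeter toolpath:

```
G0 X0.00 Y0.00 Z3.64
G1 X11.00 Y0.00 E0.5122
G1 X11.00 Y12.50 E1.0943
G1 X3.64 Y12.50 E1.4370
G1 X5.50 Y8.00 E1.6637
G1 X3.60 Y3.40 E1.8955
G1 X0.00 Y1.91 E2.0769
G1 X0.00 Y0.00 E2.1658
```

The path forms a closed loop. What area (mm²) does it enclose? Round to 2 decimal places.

Apply the shoelace formula to the sequence of (X, Y) vertices; enclosed area = 93.32 mm².

93.32 mm²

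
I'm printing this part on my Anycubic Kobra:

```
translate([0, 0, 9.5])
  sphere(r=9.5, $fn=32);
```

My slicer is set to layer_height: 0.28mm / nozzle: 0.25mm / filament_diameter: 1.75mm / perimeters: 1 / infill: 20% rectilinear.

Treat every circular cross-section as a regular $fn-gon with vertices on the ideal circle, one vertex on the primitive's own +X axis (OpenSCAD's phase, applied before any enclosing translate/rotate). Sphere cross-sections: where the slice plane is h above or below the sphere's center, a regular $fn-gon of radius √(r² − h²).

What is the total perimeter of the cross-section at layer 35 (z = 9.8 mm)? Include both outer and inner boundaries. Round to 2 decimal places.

At z = 9.8 mm: the r=9.5 sphere slices to a regular 32-gon of circumradius 9.495 (√(r²−h²) with h=0.3 from center) (perimeter = 2·32·9.495·sin(180°/32) = 59.56 mm). Overall, the cross-section is a single solid region. Total boundary length (outer) = 59.56 mm.

59.56 mm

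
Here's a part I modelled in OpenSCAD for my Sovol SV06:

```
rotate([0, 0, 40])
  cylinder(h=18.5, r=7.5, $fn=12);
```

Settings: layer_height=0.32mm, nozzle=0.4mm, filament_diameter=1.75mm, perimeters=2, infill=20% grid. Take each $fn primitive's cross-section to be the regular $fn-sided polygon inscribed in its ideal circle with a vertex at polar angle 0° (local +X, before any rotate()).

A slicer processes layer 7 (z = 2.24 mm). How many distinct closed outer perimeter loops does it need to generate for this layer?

1

At z = 2.24 mm: the cylinder: section is a regular 12-gon, circumradius r=7.5; (rotated 40° about Z; rotation is an isometry so areas/perimeters/island counts are preserved). The result has 1 disconnected region.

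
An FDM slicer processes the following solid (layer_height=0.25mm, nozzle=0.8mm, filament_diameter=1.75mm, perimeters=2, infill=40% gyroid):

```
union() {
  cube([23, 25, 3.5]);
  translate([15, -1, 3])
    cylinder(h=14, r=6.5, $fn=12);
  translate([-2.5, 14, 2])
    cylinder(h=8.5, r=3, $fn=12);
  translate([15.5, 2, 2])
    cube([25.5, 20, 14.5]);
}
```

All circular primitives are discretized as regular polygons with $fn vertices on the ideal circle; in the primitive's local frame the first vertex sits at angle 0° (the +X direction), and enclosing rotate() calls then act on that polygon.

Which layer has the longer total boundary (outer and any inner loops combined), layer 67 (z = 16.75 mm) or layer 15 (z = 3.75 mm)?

layer 15 (z = 3.75 mm)

Layer 67 (z = 16.75): the cube is absent (z outside [0, 3.5]); the r=6.5 cylinder at (15, -1) gives a regular 12-gon of circumradius 6.5 (constant along its height) (perimeter = 2·12·6.500·sin(180°/12) = 40.38 mm); the cylinder at (-2.5, 14) is not intersected at this z (z outside [2, 10.5]); the cube at (15.5, 2) does not reach this height (z outside [2, 16.5]); Taking the union: only the r=6.5 cylinder at (15, -1) is present, so the union is just that shape — boundary = 40.38 mm. So its perimeter = 40.38 mm. Layer 15 (z = 3.75): the cube is absent (z outside [0, 3.5]); the r=6.5 cylinder at (15, -1) gives a regular 12-gon of circumradius 6.5 (constant along its height) (perimeter = 2·12·6.500·sin(180°/12) = 40.38 mm); the cylinder at (-2.5, 14): section is a regular 12-gon, circumradius r=3 (perimeter = 2·12·3.000·sin(180°/12) = 18.63 mm); the cube at (15.5, 2) (footprint 25.5×20) is included at this height (perimeter 91.00 mm); Taking the union: the regions partially overlap (shared area 11.68 mm²), so the edge portions inside another operand are dropped and the merged outline is re-measured after clipping — boundary = 134.98 mm. So its perimeter = 134.98 mm. Layer 15 is larger (134.98 vs 40.38 mm).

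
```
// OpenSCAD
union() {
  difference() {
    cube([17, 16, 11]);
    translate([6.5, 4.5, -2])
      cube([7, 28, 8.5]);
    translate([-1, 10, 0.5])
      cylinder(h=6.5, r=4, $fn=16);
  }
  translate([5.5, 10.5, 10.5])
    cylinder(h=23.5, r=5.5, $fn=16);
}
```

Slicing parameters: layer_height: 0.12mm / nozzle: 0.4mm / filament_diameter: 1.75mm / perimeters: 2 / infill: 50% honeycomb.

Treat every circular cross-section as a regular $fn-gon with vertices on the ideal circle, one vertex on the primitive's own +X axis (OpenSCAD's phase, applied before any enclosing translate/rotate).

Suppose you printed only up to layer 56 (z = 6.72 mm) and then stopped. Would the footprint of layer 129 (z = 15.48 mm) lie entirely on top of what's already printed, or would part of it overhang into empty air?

Compare the two slices. At z = 6.72: the cube (footprint 17×16) is included at this height (area 272.00 mm²); the cube at (6.5, 4.5) does not reach this height (z outside [-2, 6.5]); the r=4 cylinder at (-1, 10) gives a regular 16-gon of circumradius 4 (constant along its height) (area = (16/2)·4.000²·sin(360°/16) = 48.98 mm²); After the difference (first − rest): starting from the 17×16 cube (272.00 mm²), the r=4 cylinder at (-1, 10) partially overlaps it — only the 16.69 mm² overlap (of its 48.98 mm²) is removed, clipping the outline — area = 255.31 mm²; the cylinder at (5.5, 10.5) does not reach this height (z outside [10.5, 34]); Combining (union): only the result so far is present, so the union is just that shape — area = 255.31 mm². At z = 15.48: the cube is not intersected at this z (z outside [0, 11]); the cube at (6.5, 4.5) does not reach this height (z outside [-2, 6.5]); the cylinder at (-1, 10) is absent (z outside [0.5, 7]); Subtracting the remaining from the first: the first operand is absent here, so nothing remains; the cylinder at (5.5, 10.5): section is a regular 16-gon, circumradius r=5.5 (area = (16/2)·5.500²·sin(360°/16) = 92.61 mm²); Combining (union): only the r=5.5 cylinder at (5.5, 10.5) is present, so the union is just that shape — area = 92.61 mm². Checking containment: at z = 15.48 the cross-section extends beyond the z = 6.72 cross-section by about 13.03 mm².

part overhangs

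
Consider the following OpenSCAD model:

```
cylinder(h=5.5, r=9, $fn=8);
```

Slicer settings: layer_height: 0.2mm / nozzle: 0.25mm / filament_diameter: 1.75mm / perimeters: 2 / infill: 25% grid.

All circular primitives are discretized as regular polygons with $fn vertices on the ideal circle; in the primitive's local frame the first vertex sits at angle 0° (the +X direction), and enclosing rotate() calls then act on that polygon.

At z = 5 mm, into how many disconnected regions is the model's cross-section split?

1

At z = 5 mm: the r=9 cylinder gives a regular 8-gon of circumradius 9 (constant along its height). The result has 1 disconnected region.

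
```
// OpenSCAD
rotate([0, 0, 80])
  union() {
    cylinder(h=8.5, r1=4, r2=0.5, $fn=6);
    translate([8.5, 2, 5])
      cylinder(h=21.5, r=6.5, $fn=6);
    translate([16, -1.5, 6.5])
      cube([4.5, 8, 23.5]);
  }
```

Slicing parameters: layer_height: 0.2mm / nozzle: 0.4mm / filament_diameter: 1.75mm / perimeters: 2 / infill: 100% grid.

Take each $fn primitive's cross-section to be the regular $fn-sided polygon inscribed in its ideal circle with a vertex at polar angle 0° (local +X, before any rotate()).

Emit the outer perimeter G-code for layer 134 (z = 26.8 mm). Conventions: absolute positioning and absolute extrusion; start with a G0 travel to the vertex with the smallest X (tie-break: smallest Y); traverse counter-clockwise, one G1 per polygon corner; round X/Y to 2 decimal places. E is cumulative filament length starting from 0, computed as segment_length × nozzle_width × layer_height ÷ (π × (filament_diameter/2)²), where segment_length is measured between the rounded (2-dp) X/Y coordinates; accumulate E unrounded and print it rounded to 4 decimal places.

At z = 26.8 mm: the cone does not reach this height (z outside [0, 8.5]); the cylinder at (8.5, 2) is not intersected at this z (z outside [5, 26.5]); the 4.5×8 cube at (16, -1.5) contributes its full rectangle; Merging all regions: only the 4.5×8 cube at (16, -1.5) is present, so the union is just that shape — 1 connected region; (rotated 80° about Z; rotation is an isometry so areas/perimeters/island counts are preserved). The outline is a single polygon with 4 vertices. Extrusion per mm of travel: 0.4 × 0.2 / (π × 0.875²) = 0.033260. Accumulating E over each segment gives final E = 0.8315.

G0 X-3.62 Y16.89 Z26.80
G1 X4.26 Y15.50 E0.2661
G1 X5.04 Y19.93 E0.4157
G1 X-2.84 Y21.32 E0.6819
G1 X-3.62 Y16.89 E0.8315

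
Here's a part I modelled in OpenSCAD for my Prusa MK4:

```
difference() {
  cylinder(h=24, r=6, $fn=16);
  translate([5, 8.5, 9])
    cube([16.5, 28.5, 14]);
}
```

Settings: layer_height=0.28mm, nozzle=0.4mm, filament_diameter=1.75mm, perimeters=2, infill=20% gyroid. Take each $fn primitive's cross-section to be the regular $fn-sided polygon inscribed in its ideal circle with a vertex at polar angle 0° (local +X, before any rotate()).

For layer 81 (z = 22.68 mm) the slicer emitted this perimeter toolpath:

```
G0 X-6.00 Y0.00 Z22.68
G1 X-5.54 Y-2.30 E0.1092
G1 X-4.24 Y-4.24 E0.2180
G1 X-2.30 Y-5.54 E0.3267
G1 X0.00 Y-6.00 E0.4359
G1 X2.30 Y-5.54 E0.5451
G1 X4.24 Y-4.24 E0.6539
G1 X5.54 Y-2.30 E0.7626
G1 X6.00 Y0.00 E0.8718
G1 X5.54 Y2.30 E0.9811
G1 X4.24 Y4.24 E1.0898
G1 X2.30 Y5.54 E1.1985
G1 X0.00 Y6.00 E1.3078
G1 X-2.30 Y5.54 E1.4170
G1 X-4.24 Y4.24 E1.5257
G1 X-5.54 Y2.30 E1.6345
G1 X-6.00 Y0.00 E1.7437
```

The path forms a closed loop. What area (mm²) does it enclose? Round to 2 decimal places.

110.15 mm²

Apply the shoelace formula to the sequence of (X, Y) vertices; enclosed area = 110.15 mm².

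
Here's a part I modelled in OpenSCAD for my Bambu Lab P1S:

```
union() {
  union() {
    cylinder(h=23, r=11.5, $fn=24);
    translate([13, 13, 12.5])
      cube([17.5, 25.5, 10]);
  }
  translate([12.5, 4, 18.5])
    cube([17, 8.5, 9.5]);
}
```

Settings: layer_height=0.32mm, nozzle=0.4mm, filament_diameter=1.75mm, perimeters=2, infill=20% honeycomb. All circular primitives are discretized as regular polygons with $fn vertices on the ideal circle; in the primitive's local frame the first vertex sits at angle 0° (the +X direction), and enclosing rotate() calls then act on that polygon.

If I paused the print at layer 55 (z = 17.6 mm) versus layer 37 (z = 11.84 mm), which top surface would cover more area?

layer 55 (z = 17.6 mm)

Layer 55 (z = 17.6): the r=11.5 cylinder contributes a regular 24-gon of circumradius 11.5 (area = (24/2)·11.500²·sin(360°/24) = 410.75 mm²); the cube at (13, 13) is present — its section is the full 17.5×25.5 rectangle (area 446.25 mm²); Taking the union: the 2 present regions are separate (no shared area or edge), so areas and boundary lengths simply add and each stays a separate island — area = 857.00 mm²; the cube at (12.5, 4) does not reach this height (z outside [18.5, 28]); Merging all regions: only the result so far is present, so the union is just that shape — area = 857.00 mm². So its area = 857.00 mm². Layer 37 (z = 11.84): the r=11.5 cylinder gives a regular 24-gon of circumradius 11.5 (constant along its height) (area = (24/2)·11.500²·sin(360°/24) = 410.75 mm²); the cube at (13, 13) is not intersected at this z (z outside [12.5, 22.5]); Taking the union: only the r=11.5 cylinder is present, so the union is just that shape — area = 410.75 mm²; the cube at (12.5, 4) is not intersected at this z (z outside [18.5, 28]); Merging all regions: only that combined region is present, so the union is just that shape — area = 410.75 mm². So its area = 410.75 mm². Layer 55 is larger (857.00 vs 410.75 mm²).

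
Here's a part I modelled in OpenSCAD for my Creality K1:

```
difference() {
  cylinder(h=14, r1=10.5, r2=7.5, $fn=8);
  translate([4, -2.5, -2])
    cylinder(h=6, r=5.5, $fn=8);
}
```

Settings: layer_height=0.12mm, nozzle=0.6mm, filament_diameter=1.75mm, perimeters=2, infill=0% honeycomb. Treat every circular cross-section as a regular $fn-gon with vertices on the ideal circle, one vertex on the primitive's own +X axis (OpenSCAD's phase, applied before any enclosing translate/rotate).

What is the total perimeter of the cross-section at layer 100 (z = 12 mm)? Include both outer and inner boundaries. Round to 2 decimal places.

At z = 12 mm: the cone: at t=0.857 of its height the radius interpolates to r₁+(r₂−r₁)t = 7.929, giving a regular 8-gon of that circumradius (perimeter = 2·8·7.929·sin(180°/8) = 48.55 mm); the cylinder at (4, -2.5) is not intersected at this z (z outside [-2, 4]); Subtracting the remaining from the first: none of the subtracted shapes is present at this height, so the cone is unchanged — boundary = 48.55 mm. Overall, the cross-section is a single solid region. Total boundary length (outer) = 48.55 mm.

48.55 mm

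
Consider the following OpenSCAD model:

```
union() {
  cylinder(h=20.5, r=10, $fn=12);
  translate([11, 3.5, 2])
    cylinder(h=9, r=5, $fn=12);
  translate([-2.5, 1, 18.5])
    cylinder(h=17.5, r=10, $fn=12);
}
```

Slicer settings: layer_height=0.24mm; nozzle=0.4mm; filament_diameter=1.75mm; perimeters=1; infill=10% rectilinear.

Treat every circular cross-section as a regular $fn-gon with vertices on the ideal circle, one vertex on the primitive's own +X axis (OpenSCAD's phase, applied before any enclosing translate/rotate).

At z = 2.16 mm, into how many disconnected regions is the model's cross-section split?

At z = 2.16 mm: the r=10 cylinder gives a regular 12-gon of circumradius 10 (constant along its height); the cylinder at (11, 3.5): section is a regular 12-gon, circumradius r=5; the cylinder at (-2.5, 1) does not reach this height (z outside [18.5, 36]); Merging all regions: the regions partially overlap (shared area 17.91 mm²), so overlapping operands fuse into one piece — 1 connected region. The result has 1 disconnected region.

1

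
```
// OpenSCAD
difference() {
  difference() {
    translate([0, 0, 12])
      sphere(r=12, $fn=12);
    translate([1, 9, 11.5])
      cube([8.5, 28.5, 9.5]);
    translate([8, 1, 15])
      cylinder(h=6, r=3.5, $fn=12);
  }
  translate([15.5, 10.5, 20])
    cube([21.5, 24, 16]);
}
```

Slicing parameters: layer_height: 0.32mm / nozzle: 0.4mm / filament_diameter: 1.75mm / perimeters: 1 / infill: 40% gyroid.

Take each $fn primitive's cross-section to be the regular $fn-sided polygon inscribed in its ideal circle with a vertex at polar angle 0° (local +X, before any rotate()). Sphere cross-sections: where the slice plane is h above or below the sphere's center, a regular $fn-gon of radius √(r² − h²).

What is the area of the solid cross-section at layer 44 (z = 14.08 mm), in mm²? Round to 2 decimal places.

At z = 14.08 mm: the r=12 sphere contributes a regular 12-gon of circumradius √(12²−2.08²) = 11.818 (area = (12/2)·11.818²·sin(360°/12) = 419.02 mm²); the cube at (1, 9) (footprint 8.5×28.5) is included at this height (area 242.25 mm²); the cylinder at (8, 1) does not reach this height (z outside [15, 21]); Subtracting the remaining from the first: starting from the r=12 sphere (419.02 mm²), the 8.5×28.5 cube at (1, 9) partially overlaps it — only the 10.05 mm² overlap (of its 242.25 mm²) is removed, clipping the outline — area = 408.97 mm²; the cube at (15.5, 10.5) is absent (z outside [20, 36]); After the difference (first − rest): none of the subtracted shapes is present at this height, so that combined region is unchanged — area = 408.97 mm². Overall, the cross-section is a single solid region. Net area = 408.97 mm².

408.97 mm²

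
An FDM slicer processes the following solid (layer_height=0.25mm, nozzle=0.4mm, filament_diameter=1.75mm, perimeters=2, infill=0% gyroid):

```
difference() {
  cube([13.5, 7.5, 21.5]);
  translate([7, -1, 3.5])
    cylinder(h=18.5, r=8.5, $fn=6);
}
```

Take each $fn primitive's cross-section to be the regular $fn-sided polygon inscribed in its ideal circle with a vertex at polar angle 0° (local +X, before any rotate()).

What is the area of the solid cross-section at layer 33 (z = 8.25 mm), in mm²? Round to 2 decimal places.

26.31 mm²

At z = 8.25 mm: the cube is present — its section is the full 13.5×7.5 rectangle (area 101.25 mm²); the r=8.5 cylinder at (7, -1) gives a regular 6-gon of circumradius 8.5 (constant along its height) (area = (6/2)·8.500²·sin(360°/6) = 187.71 mm²); After the difference (first − rest): starting from the 13.5×7.5 cube (101.25 mm²), the r=8.5 cylinder at (7, -1) partially overlaps it — only the 74.94 mm² overlap (of its 187.71 mm²) is removed, clipping the outline — area = 26.31 mm². Overall, the cross-section is a single solid region. Net area = 26.31 mm².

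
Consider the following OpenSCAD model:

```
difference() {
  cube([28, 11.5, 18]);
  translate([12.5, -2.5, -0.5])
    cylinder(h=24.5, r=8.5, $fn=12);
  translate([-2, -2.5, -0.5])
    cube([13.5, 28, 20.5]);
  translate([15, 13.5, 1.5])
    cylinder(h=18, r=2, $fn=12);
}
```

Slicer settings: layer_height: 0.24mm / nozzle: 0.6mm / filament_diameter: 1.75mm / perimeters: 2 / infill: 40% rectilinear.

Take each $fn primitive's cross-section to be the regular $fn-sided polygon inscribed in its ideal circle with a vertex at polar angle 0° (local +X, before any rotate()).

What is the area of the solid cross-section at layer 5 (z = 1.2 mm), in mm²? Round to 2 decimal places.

150.11 mm²

At z = 1.2 mm: the 28×11.5 cube contributes its full rectangle (area 322.00 mm²); the r=8.5 cylinder at (12.5, -2.5) gives a regular 12-gon of circumradius 8.5 (constant along its height) (area = (12/2)·8.500²·sin(360°/12) = 216.75 mm²); the cube at (-2, -2.5) (footprint 13.5×28) is included at this height (area 378.00 mm²); the cylinder at (15, 13.5) does not reach this height (z outside [1.5, 19.5]); Subtracting the remaining from the first: starting from the 28×11.5 cube (322.00 mm²), the r=8.5 cylinder at (12.5, -2.5) partially overlaps it — only the 67.55 mm² overlap (of its 216.75 mm²) is removed, clipping the outline; the 13.5×28 cube at (-2, -2.5) partially overlaps it — only the 104.34 mm² overlap (of its 378.00 mm²) is removed, clipping the outline — area = 150.11 mm². Overall, the cross-section is a single solid region. Net area = 150.11 mm².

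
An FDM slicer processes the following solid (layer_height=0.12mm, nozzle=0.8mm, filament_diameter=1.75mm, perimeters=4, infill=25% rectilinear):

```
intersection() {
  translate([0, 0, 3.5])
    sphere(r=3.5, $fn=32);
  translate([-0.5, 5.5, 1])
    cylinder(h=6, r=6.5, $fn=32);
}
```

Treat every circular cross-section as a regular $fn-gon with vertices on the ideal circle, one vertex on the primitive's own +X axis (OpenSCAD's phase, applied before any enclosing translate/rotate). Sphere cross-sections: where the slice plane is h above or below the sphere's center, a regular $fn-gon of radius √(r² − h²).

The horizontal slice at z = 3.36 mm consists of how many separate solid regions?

1

At z = 3.36 mm: the sphere: section is a regular 32-gon, circumradius = √(r²−h²) = √(3.5²−0.14²) = 3.497; the cylinder at (-0.5, 5.5): section is a regular 32-gon, circumradius r=6.5; Keeping only the common overlap: the r=6.5 cylinder at (-0.5, 5.5) partially overlaps the r=3.5 sphere; clipping to the common part keeps 23.47 mm² — 1 connected region. The result has 1 disconnected region.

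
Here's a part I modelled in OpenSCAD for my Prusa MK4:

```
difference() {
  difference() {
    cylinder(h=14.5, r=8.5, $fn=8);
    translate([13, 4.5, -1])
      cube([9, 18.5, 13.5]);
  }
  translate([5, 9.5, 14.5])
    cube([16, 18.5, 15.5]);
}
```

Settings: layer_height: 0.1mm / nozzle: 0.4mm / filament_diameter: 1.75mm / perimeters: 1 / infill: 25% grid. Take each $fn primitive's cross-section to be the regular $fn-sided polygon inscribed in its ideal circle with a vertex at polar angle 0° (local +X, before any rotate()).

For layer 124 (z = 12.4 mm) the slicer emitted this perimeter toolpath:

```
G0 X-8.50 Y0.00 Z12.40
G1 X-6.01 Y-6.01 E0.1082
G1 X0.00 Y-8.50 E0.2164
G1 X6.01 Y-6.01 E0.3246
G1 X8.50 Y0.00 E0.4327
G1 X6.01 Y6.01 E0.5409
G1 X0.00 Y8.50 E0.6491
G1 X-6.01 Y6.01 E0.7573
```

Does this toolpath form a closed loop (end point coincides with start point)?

Start point (G0): (-8.50, 0.00). End point (last G1): the path does not return to the start — open.

no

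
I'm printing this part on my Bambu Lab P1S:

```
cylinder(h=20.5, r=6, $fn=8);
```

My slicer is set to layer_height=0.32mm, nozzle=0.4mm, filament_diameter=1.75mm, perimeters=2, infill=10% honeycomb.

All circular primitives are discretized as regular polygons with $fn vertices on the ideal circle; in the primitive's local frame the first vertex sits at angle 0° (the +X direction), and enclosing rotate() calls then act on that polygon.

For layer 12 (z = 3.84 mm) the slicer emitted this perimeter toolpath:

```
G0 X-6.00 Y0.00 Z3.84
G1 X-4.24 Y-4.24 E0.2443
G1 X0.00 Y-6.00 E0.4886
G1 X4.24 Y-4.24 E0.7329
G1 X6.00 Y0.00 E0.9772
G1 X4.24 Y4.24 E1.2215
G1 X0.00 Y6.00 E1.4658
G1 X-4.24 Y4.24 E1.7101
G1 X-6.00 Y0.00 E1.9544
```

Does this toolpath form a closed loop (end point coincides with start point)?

yes

Start point (G0): (-6.00, 0.00). End point (last G1): the path returns to the start — closed.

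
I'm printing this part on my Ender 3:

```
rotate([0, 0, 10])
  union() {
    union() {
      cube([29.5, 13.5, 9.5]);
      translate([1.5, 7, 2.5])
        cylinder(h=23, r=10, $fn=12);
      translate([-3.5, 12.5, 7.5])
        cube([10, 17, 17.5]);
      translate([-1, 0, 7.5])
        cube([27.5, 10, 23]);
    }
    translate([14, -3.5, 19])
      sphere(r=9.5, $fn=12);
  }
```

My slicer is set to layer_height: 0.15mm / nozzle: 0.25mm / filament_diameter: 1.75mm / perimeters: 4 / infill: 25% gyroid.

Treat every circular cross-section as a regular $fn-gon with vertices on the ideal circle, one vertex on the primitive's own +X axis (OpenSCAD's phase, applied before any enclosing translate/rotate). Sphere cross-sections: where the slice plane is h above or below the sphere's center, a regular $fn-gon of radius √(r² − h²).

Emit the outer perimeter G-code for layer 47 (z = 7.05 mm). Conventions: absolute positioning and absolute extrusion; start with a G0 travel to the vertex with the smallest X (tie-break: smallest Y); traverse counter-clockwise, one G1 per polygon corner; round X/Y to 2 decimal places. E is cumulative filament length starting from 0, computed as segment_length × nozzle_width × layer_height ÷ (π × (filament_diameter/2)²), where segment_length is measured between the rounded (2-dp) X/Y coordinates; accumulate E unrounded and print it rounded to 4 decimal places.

G0 X-9.59 Y5.42 Z7.05
G1 X-7.40 Y0.73 E0.0807
G1 X-3.16 Y-2.24 E0.1614
G1 X2.00 Y-2.69 E0.2422
G1 X6.69 Y-0.51 E0.3228
G1 X8.04 Y1.42 E0.3595
G1 X29.05 Y5.12 E0.6921
G1 X26.71 Y18.42 E0.9027
G1 X6.18 Y14.80 E1.2277
G1 X3.68 Y16.55 E1.2752
G1 X-1.47 Y17.00 E1.3558
G1 X-6.17 Y14.81 E1.4367
G1 X-9.14 Y10.57 E1.5174
G1 X-9.59 Y5.42 E1.5980

At z = 7.05 mm: the 29.5×13.5 cube contributes its full rectangle; the r=10 cylinder at (1.5, 7) contributes a regular 12-gon of circumradius 10; the cube at (-3.5, 12.5) is not intersected at this z (z outside [7.5, 25]); the cube at (-1, 0) does not reach this height (z outside [7.5, 30.5]); Combining (union): the regions partially overlap (shared area 140.74 mm²), so overlapping operands fuse into one piece — 1 connected region; the sphere at (14, -3.5) is absent (|z−center|=11.950 > r=9.5); Combining (union): only the result so far is present, so the union is just that shape — 1 connected region; (whole slice rotated 10° about Z — lengths, areas and connectivity unchanged). The outline is a single polygon with 13 vertices. Extrusion per mm of travel: 0.25 × 0.15 / (π × 0.875²) = 0.015591. Accumulating E over each segment gives final E = 1.5980.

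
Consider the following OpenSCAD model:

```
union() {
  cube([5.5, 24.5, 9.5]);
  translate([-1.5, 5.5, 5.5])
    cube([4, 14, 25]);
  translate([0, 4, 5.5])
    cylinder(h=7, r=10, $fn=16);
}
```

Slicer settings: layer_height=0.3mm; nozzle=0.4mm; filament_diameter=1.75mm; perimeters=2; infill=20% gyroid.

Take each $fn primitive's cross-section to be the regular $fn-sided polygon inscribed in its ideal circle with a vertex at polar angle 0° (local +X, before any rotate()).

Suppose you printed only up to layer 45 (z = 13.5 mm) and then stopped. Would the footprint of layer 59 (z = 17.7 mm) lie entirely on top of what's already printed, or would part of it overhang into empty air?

Compare the two slices. At z = 13.5: the cube is not intersected at this z (z outside [0, 9.5]); the cube at (-1.5, 5.5) is present — its section is the full 4×14 rectangle (area 56.00 mm²); the cylinder at (0, 4) does not reach this height (z outside [5.5, 12.5]); Combining (union): only the 4×14 cube at (-1.5, 5.5) is present, so the union is just that shape — area = 56.00 mm². At z = 17.7: the cube does not reach this height (z outside [0, 9.5]); the 4×14 cube at (-1.5, 5.5) contributes its full rectangle (area 56.00 mm²); the cylinder at (0, 4) is not intersected at this z (z outside [5.5, 12.5]); Combining (union): only the 4×14 cube at (-1.5, 5.5) is present, so the union is just that shape — area = 56.00 mm². Checking containment: the cross-section at z = 17.7 is a subset of the cross-section at z = 13.5.

entirely on top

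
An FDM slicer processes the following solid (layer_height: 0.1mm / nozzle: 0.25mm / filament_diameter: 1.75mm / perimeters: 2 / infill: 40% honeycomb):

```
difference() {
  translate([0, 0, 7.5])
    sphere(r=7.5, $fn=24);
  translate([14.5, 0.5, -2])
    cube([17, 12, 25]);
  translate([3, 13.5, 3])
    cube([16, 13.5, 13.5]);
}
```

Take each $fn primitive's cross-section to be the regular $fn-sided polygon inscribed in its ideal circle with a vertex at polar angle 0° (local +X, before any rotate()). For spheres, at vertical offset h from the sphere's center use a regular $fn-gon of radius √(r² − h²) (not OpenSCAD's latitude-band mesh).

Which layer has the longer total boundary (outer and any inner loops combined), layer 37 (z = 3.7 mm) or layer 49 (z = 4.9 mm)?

layer 49 (z = 4.9 mm)

Layer 37 (z = 3.7): the r=7.5 sphere contributes a regular 24-gon of circumradius √(7.5²−3.8²) = 6.466 (perimeter = 2·24·6.466·sin(180°/24) = 40.51 mm); the cube at (14.5, 0.5) is present — its section is the full 17×12 rectangle (perimeter 58.00 mm); the cube at (3, 13.5) is present — its section is the full 16×13.5 rectangle (perimeter 59.00 mm); Subtracting the remaining from the first: starting from the r=7.5 sphere, the 17×12 cube at (14.5, 0.5) misses the remaining region (no effect); the 16×13.5 cube at (3, 13.5) misses the remaining region (no effect) — boundary = 40.51 mm. So its perimeter = 40.51 mm. Layer 49 (z = 4.9): the r=7.5 sphere contributes a regular 24-gon of circumradius √(7.5²−2.6²) = 7.035 (perimeter = 2·24·7.035·sin(180°/24) = 44.08 mm); the cube at (14.5, 0.5) (footprint 17×12) is included at this height (perimeter 58.00 mm); the cube at (3, 13.5) (footprint 16×13.5) is included at this height (perimeter 59.00 mm); Subtracting the remaining from the first: starting from the r=7.5 sphere, the 17×12 cube at (14.5, 0.5) misses the remaining region (no effect); the 16×13.5 cube at (3, 13.5) misses the remaining region (no effect) — boundary = 44.08 mm. So its perimeter = 44.08 mm. Layer 49 is larger (44.08 vs 40.51 mm).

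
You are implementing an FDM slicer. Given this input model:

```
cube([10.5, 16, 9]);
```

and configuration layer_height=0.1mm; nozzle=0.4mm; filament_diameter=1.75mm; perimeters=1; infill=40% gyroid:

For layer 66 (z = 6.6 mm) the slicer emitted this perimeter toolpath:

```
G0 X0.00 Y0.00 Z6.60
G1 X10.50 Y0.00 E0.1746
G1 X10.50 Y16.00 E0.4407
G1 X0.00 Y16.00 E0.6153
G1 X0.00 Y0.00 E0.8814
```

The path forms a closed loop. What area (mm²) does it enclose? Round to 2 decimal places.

Apply the shoelace formula to the sequence of (X, Y) vertices; enclosed area = 168.00 mm².

168.00 mm²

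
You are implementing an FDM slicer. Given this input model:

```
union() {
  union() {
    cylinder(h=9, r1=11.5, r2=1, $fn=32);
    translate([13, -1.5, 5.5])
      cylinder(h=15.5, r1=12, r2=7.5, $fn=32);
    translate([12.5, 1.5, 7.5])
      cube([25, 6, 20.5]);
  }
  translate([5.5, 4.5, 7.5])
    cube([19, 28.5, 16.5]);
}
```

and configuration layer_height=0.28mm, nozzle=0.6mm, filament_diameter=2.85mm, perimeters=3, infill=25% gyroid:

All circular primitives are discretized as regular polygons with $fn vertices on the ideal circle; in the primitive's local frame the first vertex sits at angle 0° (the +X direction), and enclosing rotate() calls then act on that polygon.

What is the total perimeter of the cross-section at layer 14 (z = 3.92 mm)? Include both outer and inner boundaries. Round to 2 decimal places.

At z = 3.92 mm: the cone (r1=11.5→r2=1) has section circumradius 6.927 here — a regular 32-gon (perimeter = 2·32·6.927·sin(180°/32) = 43.45 mm); the cone at (13, -1.5) does not reach this height (z outside [5.5, 21]); the cube at (12.5, 1.5) does not reach this height (z outside [7.5, 28]); Combining (union): only the cone is present, so the union is just that shape — boundary = 43.45 mm; the cube at (5.5, 4.5) is absent (z outside [7.5, 24]); Taking the union: only that combined region is present, so the union is just that shape — boundary = 43.45 mm. Overall, the cross-section is a single solid region. Total boundary length (outer) = 43.45 mm.

43.45 mm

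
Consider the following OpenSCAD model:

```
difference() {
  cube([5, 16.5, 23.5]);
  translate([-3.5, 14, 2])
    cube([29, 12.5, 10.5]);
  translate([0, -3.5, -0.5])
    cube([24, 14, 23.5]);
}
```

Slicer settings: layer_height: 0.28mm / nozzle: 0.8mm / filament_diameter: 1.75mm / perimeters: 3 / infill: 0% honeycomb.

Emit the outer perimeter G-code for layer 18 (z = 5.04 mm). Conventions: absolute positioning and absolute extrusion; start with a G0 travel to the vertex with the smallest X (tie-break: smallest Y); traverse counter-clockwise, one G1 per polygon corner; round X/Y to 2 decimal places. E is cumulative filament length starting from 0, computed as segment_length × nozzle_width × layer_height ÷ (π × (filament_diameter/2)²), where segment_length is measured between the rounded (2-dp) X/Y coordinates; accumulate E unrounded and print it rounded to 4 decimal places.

G0 X0.00 Y10.50 Z5.04
G1 X5.00 Y10.50 E0.4656
G1 X5.00 Y14.00 E0.7916
G1 X0.00 Y14.00 E1.2572
G1 X0.00 Y10.50 E1.5832

At z = 5.04 mm: the cube (footprint 5×16.5) is included at this height; the cube at (-3.5, 14) is present — its section is the full 29×12.5 rectangle; the cube at (0, -3.5) is present — its section is the full 24×14 rectangle; After the difference (first − rest): starting from the 5×16.5 cube, the 29×12.5 cube at (-3.5, 14) partially overlaps it — only the 12.50 mm² overlap (of its 362.50 mm²) is removed, clipping the outline; the 24×14 cube at (0, -3.5) partially overlaps it — only the 52.50 mm² overlap (of its 336.00 mm²) is removed, clipping the outline — 1 connected region. The outline is a single polygon with 4 vertices. Extrusion per mm of travel: 0.8 × 0.28 / (π × 0.875²) = 0.093128. Accumulating E over each segment gives final E = 1.5832.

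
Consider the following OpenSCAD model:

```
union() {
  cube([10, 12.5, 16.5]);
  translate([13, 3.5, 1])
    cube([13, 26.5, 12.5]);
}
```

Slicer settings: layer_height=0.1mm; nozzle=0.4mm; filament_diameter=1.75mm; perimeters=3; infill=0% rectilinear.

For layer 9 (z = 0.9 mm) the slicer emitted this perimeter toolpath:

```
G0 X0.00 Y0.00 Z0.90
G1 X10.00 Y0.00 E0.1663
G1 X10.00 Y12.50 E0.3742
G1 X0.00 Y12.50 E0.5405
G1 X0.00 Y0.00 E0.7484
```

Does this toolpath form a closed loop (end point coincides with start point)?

yes

Start point (G0): (0.00, 0.00). End point (last G1): the path returns to the start — closed.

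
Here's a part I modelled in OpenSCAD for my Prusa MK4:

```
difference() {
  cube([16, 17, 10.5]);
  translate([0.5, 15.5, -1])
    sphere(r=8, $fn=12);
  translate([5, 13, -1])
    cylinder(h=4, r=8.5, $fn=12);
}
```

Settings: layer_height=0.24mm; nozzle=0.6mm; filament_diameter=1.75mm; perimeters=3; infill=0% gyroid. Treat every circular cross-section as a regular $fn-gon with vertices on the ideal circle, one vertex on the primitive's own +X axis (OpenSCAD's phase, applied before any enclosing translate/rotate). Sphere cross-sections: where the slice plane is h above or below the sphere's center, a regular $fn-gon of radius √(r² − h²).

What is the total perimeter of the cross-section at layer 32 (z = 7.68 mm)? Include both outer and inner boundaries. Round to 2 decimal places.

66.00 mm

At z = 7.68 mm: the cube is present — its section is the full 16×17 rectangle (perimeter 66.00 mm); the sphere at (0.5, 15.5) is absent (|z−center|=8.680 > r=8); the cylinder at (5, 13) is absent (z outside [-1, 3]); After the difference (first − rest): none of the subtracted shapes is present at this height, so the 16×17 cube is unchanged — boundary = 66.00 mm. Overall, the cross-section is a single solid region. Total boundary length (outer) = 66.00 mm.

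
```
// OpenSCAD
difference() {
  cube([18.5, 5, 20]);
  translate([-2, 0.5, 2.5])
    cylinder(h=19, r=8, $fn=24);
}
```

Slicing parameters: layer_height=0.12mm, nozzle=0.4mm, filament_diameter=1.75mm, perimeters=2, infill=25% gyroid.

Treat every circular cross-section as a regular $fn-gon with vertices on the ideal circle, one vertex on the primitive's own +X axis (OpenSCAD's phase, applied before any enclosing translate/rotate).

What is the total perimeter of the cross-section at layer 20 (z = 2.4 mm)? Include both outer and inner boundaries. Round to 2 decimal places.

At z = 2.4 mm: the cube is present — its section is the full 18.5×5 rectangle (perimeter 47.00 mm); the cylinder at (-2, 0.5) is absent (z outside [2.5, 21.5]); Subtracting the remaining from the first: none of the subtracted shapes is present at this height, so the 18.5×5 cube is unchanged — boundary = 47.00 mm. Overall, the cross-section is a single solid region. Total boundary length (outer) = 47.00 mm.

47.00 mm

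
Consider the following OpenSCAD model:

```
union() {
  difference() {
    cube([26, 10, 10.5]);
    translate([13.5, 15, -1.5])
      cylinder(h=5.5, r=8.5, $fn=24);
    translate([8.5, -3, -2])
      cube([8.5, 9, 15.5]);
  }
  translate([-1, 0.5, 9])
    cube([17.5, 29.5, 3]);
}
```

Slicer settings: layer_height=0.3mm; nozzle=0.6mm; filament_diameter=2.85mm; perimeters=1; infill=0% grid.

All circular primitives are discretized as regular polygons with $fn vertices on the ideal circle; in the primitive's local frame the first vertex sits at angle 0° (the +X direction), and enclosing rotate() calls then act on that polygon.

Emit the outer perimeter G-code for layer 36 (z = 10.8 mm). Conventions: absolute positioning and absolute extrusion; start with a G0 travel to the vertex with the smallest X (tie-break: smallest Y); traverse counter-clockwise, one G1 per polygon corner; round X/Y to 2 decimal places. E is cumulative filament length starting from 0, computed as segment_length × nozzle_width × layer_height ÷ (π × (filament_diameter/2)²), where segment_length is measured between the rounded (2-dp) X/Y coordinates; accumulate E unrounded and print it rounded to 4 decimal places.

G0 X-1.00 Y0.50 Z10.80
G1 X16.50 Y0.50 E0.4938
G1 X16.50 Y30.00 E1.3261
G1 X-1.00 Y30.00 E1.8199
G1 X-1.00 Y0.50 E2.6523

At z = 10.8 mm: the cube is absent (z outside [0, 10.5]); the cylinder at (13.5, 15) is not intersected at this z (z outside [-1.5, 4]); the cube at (8.5, -3) (footprint 8.5×9) is included at this height; Taking the first minus the rest: the first operand is absent here, so nothing remains; the cube at (-1, 0.5) is present — its section is the full 17.5×29.5 rectangle; Merging all regions: only the 17.5×29.5 cube at (-1, 0.5) is present, so the union is just that shape — 1 connected region. The outline is a single polygon with 4 vertices. Extrusion per mm of travel: 0.6 × 0.3 / (π × 1.425²) = 0.028216. Accumulating E over each segment gives final E = 2.6523.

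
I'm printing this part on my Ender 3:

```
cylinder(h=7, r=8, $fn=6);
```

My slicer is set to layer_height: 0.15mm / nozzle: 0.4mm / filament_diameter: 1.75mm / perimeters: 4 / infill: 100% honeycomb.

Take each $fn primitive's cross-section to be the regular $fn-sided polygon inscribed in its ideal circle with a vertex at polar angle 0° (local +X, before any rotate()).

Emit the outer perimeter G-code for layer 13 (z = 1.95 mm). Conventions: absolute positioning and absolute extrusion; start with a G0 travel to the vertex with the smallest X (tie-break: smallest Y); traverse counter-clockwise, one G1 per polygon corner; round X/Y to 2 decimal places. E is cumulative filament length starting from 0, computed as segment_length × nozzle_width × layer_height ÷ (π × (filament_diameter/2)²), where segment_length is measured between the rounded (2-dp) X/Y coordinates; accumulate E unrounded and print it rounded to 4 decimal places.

G0 X-8.00 Y0.00 Z1.95
G1 X-4.00 Y-6.93 E0.1996
G1 X4.00 Y-6.93 E0.3992
G1 X8.00 Y0.00 E0.5988
G1 X4.00 Y6.93 E0.7984
G1 X-4.00 Y6.93 E0.9979
G1 X-8.00 Y0.00 E1.1975

At z = 1.95 mm: the r=8 cylinder gives a regular 6-gon of circumradius 8 (constant along its height). The outline is a single polygon with 6 vertices. Extrusion per mm of travel: 0.4 × 0.15 / (π × 0.875²) = 0.024945. Accumulating E over each segment gives final E = 1.1975.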